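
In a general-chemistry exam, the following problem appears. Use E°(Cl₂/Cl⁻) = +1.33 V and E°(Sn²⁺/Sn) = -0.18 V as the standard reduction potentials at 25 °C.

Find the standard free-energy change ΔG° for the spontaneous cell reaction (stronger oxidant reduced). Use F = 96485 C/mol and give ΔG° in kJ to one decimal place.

-291.4 kJ

Cl₂/Cl⁻ (E° = +1.33 V) is the cathode; Sn²⁺/Sn (E° = -0.18 V) is the anode, so E°cell = +1.51 V.
Balancing electrons gives n = 2 (lcm of 2 and 2).
ΔG° = −nFE° = −(2)(96485)(+1.51) = -291,385 J = -291.4 kJ.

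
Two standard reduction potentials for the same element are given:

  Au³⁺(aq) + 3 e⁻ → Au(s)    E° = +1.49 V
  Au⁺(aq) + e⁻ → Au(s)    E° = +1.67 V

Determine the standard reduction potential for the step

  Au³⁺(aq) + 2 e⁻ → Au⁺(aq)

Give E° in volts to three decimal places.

Sequential free energies add, so n₃E°₃ = n₁E°₁ + n₂E°₂.
With n₃ = 3, and the known step contributing 1×(+1.67) V, the unknown satisfies 2·E° = 3×(+1.49) − 1×(+1.67) = +2.800.
E° = +2.800 / 2 = +1.400 V.

+1.400 V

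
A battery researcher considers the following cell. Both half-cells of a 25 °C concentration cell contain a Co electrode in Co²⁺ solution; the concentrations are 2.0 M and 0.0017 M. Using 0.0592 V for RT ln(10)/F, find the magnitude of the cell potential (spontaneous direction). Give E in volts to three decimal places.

+0.091 V

For a concentration cell E°cell = 0. The 2.0 M side is the cathode (reduction is favoured where [Co²⁺] is higher).
With n = 2, E = −(0.0592/2) log([Co²⁺]ₐₙ/[Co²⁺]꜀ₐₜ) = −(0.0592/2) log(0.0017/2) = −(0.0592/2)(-3.071) = +0.091 V.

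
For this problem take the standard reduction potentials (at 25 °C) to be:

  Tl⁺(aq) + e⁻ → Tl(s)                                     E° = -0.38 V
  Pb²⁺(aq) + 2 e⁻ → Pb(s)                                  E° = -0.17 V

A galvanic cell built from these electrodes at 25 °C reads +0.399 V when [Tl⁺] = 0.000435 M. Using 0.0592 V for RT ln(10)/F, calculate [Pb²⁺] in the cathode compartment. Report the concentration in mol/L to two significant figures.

0.46 M

Pb²⁺/Pb is the cathode, Tl⁺/Tl the anode: E°cell = +0.21 V, n = 2.
Overall reaction: Pb²⁺(aq) + 2 Tl(s) → Pb(s) + 2 Tl⁺(aq); Q = [Tl⁺]^2/[Pb²⁺]^1.
From E = E° − (0.0592/n) log Q: log Q = (E° − E)·n/0.0592 = (+0.21 − (+0.399))·2/0.0592 = -6.3851.
So 1·log[Pb²⁺] = 2·log(0.000435) − log Q = -6.7230 − (-6.3851) = -0.3379; [Pb²⁺] = 10^(-0.3379) ≈ 0.46 M.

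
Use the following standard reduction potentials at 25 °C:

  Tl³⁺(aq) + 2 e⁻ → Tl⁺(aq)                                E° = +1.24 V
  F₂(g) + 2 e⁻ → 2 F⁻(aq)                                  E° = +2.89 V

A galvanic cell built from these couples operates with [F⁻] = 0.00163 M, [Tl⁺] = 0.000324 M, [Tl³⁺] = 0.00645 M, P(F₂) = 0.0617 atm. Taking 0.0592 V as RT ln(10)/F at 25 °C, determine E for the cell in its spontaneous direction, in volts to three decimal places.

F₂/F⁻ is the cathode (higher E°), Tl³⁺/Tl⁺ the anode: E°cell = +2.89 − (+1.24) = +1.65 V, n = 2.
Overall: F₂(g) + Tl⁺(aq) → 2 F⁻(aq) + Tl³⁺(aq)
Q = [F⁻]^2·[Tl³⁺] / (P(F₂)·[Tl⁺]); log Q = -3.067.
E = E° − (0.0592/n) log Q = +1.65 − (0.0592/2)(-3.067) = +1.741 V.

+1.741 V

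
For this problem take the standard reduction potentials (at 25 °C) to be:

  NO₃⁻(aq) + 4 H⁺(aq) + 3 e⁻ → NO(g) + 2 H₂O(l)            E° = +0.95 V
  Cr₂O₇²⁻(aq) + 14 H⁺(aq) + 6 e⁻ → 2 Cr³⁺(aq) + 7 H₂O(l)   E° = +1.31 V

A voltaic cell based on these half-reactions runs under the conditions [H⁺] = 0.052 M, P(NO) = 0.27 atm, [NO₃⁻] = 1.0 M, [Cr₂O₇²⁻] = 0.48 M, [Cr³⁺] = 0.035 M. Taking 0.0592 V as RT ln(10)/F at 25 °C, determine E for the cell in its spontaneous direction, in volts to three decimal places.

Cr₂O₇²⁻/Cr³⁺ is the cathode (higher E°), NO₃⁻/NO the anode: E°cell = +1.31 − (+0.95) = +0.36 V, n = 6.
Overall: Cr₂O₇²⁻(aq) + 6 H⁺(aq) + 2 NO(g) → 2 Cr³⁺(aq) + 3 H₂O(l) + 2 NO₃⁻(aq)
Q = [Cr³⁺]^2·[NO₃⁻]^2 / ([Cr₂O₇²⁻]·[H⁺]^6·P(NO)^2); log Q = 6.248.
E = E° − (0.0592/n) log Q = +0.36 − (0.0592/6)(6.248) = +0.298 V.

+0.298 V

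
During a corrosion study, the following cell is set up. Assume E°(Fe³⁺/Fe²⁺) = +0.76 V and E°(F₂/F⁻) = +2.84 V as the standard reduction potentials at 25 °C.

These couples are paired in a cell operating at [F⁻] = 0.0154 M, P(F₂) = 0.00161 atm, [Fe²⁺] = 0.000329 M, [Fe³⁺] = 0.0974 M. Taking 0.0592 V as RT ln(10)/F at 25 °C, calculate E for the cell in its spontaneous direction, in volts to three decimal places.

F₂/F⁻ is the cathode (higher E°), Fe³⁺/Fe²⁺ the anode: E°cell = +2.84 − (+0.76) = +2.08 V, n = 2.
Overall: F₂(g) + 2 Fe²⁺(aq) → 2 F⁻(aq) + 2 Fe³⁺(aq)
Q = [F⁻]^2·[Fe³⁺]^2 / (P(F₂)·[Fe²⁺]^2); log Q = 4.111.
E = E° − (0.0592/n) log Q = +2.08 − (0.0592/2)(4.111) = +1.958 V.

+1.958 V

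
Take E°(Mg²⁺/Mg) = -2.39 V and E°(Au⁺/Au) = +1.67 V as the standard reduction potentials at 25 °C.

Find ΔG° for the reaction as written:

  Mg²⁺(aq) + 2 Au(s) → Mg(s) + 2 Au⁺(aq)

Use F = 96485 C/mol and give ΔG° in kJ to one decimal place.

As written, Mg²⁺/Mg is reduced (cathode) and Au⁺/Au is oxidised (anode), so E°cell = (-2.39) − (+1.67) = -4.06 V.
Balancing electrons gives n = 2.
ΔG° = −nFE° = −(2)(96485)(-4.06) = 783,458 J = +783.5 kJ.

+783.5 kJ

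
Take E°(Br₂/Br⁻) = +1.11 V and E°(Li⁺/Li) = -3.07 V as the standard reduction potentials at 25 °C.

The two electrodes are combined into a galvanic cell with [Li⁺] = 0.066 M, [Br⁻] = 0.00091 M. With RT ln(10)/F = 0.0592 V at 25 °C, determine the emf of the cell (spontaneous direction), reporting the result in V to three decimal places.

Br₂/Br⁻ is the cathode (higher E°), Li⁺/Li the anode: E°cell = +1.11 − (-3.07) = +4.18 V, n = 2.
Overall: Br₂(l) + 2 Li(s) → 2 Br⁻(aq) + 2 Li⁺(aq)
Q = [Br⁻]^2·[Li⁺]^2; log Q = -8.443.
E = E° − (0.0592/n) log Q = +4.18 − (0.0592/2)(-8.443) = +4.430 V.

+4.430 V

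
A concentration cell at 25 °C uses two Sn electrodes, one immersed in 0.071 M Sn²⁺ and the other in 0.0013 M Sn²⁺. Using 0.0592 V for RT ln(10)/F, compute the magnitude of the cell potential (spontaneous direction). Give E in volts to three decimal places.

+0.051 V

For a concentration cell E°cell = 0. The 0.071 M side is the cathode (reduction is favoured where [Sn²⁺] is higher).
With n = 2, E = −(0.0592/2) log([Sn²⁺]ₐₙ/[Sn²⁺]꜀ₐₜ) = −(0.0592/2) log(0.0013/0.071) = −(0.0592/2)(-1.737) = +0.051 V.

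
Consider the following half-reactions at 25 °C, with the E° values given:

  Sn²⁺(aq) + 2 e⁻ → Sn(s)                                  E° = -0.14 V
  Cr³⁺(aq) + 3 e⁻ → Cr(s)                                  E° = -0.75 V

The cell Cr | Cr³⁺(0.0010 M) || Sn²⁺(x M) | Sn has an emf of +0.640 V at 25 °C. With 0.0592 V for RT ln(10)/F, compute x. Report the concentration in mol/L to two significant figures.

Sn²⁺/Sn is the cathode, Cr³⁺/Cr the anode: E°cell = +0.61 V, n = 6.
Overall reaction: 3 Sn²⁺(aq) + 2 Cr(s) → 3 Sn(s) + 2 Cr³⁺(aq); Q = [Cr³⁺]^2/[Sn²⁺]^3.
From E = E° − (0.0592/n) log Q: log Q = (E° − E)·n/0.0592 = (+0.61 − (+0.640))·6/0.0592 = -3.0405.
So 3·log[Sn²⁺] = 2·log(0.001) − log Q = -6.0000 − (-3.0405) = -2.9595; log[Sn²⁺] = -2.9595 / 3 = -0.9865; [Sn²⁺] = 10^(-0.9865) ≈ 0.10 M.

0.10 M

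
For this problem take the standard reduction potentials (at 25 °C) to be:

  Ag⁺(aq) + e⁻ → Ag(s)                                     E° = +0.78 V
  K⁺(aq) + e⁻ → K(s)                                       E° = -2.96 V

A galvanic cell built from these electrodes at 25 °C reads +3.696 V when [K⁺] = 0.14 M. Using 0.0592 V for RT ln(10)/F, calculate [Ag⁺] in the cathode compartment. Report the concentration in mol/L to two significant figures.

0.025 M

Ag⁺/Ag is the cathode, K⁺/K the anode: E°cell = +3.74 V, n = 1.
Overall reaction: Ag⁺(aq) + K(s) → Ag(s) + K⁺(aq); Q = [K⁺]^1/[Ag⁺]^1.
From E = E° − (0.0592/n) log Q: log Q = (E° − E)·n/0.0592 = (+3.74 − (+3.696))·1/0.0592 = 0.7432.
So 1·log[Ag⁺] = 1·log(0.14) − log Q = -0.8539 − (0.7432) = -1.5971; [Ag⁺] = 10^(-1.5971) ≈ 0.025 M.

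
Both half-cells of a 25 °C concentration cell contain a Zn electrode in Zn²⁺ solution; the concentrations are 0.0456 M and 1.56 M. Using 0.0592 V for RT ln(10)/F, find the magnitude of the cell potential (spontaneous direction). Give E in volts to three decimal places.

For a concentration cell E°cell = 0. The 1.56 M side is the cathode (reduction is favoured where [Zn²⁺] is higher).
With n = 2, E = −(0.0592/2) log([Zn²⁺]ₐₙ/[Zn²⁺]꜀ₐₜ) = −(0.0592/2) log(0.0456/1.56) = −(0.0592/2)(-1.534) = +0.045 V.

+0.045 V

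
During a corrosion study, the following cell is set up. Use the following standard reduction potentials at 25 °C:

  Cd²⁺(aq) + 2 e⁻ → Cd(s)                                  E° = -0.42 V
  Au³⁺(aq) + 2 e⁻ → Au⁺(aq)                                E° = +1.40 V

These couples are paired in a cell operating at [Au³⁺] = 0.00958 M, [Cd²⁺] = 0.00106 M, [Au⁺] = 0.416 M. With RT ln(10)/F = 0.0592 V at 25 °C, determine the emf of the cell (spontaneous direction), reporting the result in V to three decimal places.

+1.860 V

Au³⁺/Au⁺ is the cathode (higher E°), Cd²⁺/Cd the anode: E°cell = +1.40 − (-0.42) = +1.82 V, n = 2.
Overall: Au³⁺(aq) + Cd(s) → Au⁺(aq) + Cd²⁺(aq)
Q = [Au⁺]·[Cd²⁺] / ([Au³⁺]); log Q = -1.337.
E = E° − (0.0592/n) log Q = +1.82 − (0.0592/2)(-1.337) = +1.860 V.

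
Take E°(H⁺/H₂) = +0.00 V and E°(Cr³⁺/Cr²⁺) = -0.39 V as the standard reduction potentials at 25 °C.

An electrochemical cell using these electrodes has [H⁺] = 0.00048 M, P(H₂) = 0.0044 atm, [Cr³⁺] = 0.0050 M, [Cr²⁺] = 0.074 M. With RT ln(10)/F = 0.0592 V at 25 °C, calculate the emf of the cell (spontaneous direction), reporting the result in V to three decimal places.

H⁺/H₂ is the cathode (higher E°), Cr³⁺/Cr²⁺ the anode: E°cell = +0.00 − (-0.39) = +0.39 V, n = 2.
Overall: 2 H⁺(aq) + 2 Cr²⁺(aq) → H₂(g) + 2 Cr³⁺(aq)
Q = P(H₂)·[Cr³⁺]^2 / ([H⁺]^2·[Cr²⁺]^2); log Q = 1.940.
E = E° − (0.0592/n) log Q = +0.39 − (0.0592/2)(1.940) = +0.333 V.

+0.333 V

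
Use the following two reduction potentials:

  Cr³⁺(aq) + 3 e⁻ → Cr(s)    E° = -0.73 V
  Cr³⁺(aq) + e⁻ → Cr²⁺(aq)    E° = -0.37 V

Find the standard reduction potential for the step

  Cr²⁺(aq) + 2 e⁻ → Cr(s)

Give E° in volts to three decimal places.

Sequential free energies add, so n₃E°₃ = n₁E°₁ + n₂E°₂.
With n₃ = 3, and the known step contributing 1×(-0.37) V, the unknown satisfies 2·E° = 3×(-0.73) − 1×(-0.37) = -1.820.
E° = -1.820 / 2 = -0.910 V.

-0.910 V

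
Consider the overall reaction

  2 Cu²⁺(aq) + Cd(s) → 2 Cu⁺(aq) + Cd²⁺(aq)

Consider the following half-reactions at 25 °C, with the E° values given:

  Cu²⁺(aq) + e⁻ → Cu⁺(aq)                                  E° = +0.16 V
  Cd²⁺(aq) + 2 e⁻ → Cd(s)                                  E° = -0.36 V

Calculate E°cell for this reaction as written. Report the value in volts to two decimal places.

+0.52 V

The Cu²⁺/Cu⁺ couple has the higher reduction potential, so it is the cathode; Cd²⁺/Cd is oxidised at the anode.
E°cell = E°(cathode) − E°(anode) = (+0.16) − (-0.36) = +0.52 V.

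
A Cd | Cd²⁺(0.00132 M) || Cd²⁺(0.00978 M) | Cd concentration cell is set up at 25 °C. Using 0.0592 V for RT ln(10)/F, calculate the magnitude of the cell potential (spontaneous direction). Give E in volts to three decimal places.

For a concentration cell E°cell = 0. The 0.00978 M side is the cathode (reduction is favoured where [Cd²⁺] is higher).
With n = 2, E = −(0.0592/2) log([Cd²⁺]ₐₙ/[Cd²⁺]꜀ₐₜ) = −(0.0592/2) log(0.00132/0.00978) = −(0.0592/2)(-0.870) = +0.026 V.

+0.026 V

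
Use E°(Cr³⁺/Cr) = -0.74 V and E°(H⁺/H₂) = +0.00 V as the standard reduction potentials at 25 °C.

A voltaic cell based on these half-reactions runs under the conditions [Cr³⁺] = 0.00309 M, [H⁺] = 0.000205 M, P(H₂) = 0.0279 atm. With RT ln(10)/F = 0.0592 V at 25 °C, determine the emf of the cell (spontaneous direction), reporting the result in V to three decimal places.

H⁺/H₂ is the cathode (higher E°), Cr³⁺/Cr the anode: E°cell = +0.00 − (-0.74) = +0.74 V, n = 6.
Overall: 6 H⁺(aq) + 2 Cr(s) → 3 H₂(g) + 2 Cr³⁺(aq)
Q = P(H₂)^3·[Cr³⁺]^2 / ([H⁺]^6); log Q = 12.446.
E = E° − (0.0592/n) log Q = +0.74 − (0.0592/6)(12.446) = +0.617 V.

+0.617 V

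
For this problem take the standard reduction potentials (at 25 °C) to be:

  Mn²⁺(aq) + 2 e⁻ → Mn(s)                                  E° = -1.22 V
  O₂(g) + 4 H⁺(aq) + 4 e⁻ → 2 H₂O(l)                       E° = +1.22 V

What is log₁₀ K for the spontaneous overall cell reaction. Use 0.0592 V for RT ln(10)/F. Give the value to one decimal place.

Cathode: O₂/H₂O; anode: Mn²⁺/Mn. E°cell = +2.44 V, n = 4.
log K = nE°cell / 0.0592 = (4)(+2.44) / 0.0592 = 164.9.

164.9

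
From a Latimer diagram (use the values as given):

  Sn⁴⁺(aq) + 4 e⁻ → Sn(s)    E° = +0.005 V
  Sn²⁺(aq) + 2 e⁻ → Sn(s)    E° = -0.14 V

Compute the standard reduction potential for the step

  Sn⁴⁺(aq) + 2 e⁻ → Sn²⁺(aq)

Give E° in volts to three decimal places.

+0.150 V

Sequential free energies add, so n₃E°₃ = n₁E°₁ + n₂E°₂.
With n₃ = 4, and the known step contributing 2×(-0.14) V, the unknown satisfies 2·E° = 4×(+0.005) − 2×(-0.14) = +0.300.
E° = +0.300 / 2 = +0.150 V.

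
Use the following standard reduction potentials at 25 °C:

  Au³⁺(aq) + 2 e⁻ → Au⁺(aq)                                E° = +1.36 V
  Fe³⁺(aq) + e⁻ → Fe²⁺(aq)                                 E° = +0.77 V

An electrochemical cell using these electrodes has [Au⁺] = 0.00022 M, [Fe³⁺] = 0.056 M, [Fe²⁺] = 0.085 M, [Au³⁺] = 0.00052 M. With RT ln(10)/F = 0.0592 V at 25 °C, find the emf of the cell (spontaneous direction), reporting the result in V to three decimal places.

Au³⁺/Au⁺ is the cathode (higher E°), Fe³⁺/Fe²⁺ the anode: E°cell = +1.36 − (+0.77) = +0.59 V, n = 2.
Overall: Au³⁺(aq) + 2 Fe²⁺(aq) → Au⁺(aq) + 2 Fe³⁺(aq)
Q = [Au⁺]·[Fe³⁺]^2 / ([Au³⁺]·[Fe²⁺]^2); log Q = -0.736.
E = E° − (0.0592/n) log Q = +0.59 − (0.0592/2)(-0.736) = +0.612 V.

+0.612 V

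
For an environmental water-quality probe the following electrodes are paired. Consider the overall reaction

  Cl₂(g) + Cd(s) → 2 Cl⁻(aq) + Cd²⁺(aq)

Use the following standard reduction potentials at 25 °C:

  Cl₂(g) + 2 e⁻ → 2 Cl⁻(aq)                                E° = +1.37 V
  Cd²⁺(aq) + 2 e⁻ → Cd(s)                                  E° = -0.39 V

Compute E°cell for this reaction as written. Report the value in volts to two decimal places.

+1.76 V

The Cl₂/Cl⁻ couple has the higher reduction potential, so it is the cathode; Cd²⁺/Cd is oxidised at the anode.
E°cell = E°(cathode) − E°(anode) = (+1.37) − (-0.39) = +1.76 V.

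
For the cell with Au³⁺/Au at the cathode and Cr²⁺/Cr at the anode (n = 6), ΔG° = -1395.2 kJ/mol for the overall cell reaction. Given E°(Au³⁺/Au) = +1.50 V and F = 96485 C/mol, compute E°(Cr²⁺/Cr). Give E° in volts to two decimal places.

E°cell = −ΔG°/(nF) = −(-1395.2×10³)/((6)(96485)) = +2.410 V.
Since Au³⁺/Au is the cathode and Cr²⁺/Cr the anode, E°cell = E°(Au³⁺/Au) − E°(Cr²⁺/Cr).
So E°(Cr²⁺/Cr) = E°(Au³⁺/Au) − E°cell = (+1.50) − (+2.410) = -0.91 V.

-0.91 V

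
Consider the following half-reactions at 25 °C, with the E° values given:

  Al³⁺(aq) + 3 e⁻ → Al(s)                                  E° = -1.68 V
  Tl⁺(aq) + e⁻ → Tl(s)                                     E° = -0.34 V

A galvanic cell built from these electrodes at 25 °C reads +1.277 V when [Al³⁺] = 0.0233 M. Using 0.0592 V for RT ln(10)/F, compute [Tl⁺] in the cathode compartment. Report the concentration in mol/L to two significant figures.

0.025 M

Tl⁺/Tl is the cathode, Al³⁺/Al the anode: E°cell = +1.34 V, n = 3.
Overall reaction: 3 Tl⁺(aq) + Al(s) → 3 Tl(s) + Al³⁺(aq); Q = [Al³⁺]^1/[Tl⁺]^3.
From E = E° − (0.0592/n) log Q: log Q = (E° − E)·n/0.0592 = (+1.34 − (+1.277))·3/0.0592 = 3.1926.
So 3·log[Tl⁺] = 1·log(0.0233) − log Q = -1.6326 − (3.1926) = -4.8252; log[Tl⁺] = -4.8252 / 3 = -1.6084; [Tl⁺] = 10^(-1.6084) ≈ 0.025 M.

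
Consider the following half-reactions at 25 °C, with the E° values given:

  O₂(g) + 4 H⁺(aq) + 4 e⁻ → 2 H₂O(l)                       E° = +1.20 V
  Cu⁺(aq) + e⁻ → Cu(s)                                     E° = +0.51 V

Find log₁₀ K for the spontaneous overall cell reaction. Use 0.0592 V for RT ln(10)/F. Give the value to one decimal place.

46.6

Cathode: O₂/H₂O; anode: Cu⁺/Cu. E°cell = +0.69 V, n = 4.
log K = nE°cell / 0.0592 = (4)(+0.69) / 0.0592 = 46.6.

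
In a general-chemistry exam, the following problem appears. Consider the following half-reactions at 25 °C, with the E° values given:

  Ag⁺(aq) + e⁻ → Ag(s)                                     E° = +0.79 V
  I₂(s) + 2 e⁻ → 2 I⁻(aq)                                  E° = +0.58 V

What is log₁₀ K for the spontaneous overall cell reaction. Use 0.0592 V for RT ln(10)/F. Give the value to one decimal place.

7.1

Cathode: Ag⁺/Ag; anode: I₂/I⁻. E°cell = +0.21 V, n = 2.
log K = nE°cell / 0.0592 = (2)(+0.21) / 0.0592 = 7.1.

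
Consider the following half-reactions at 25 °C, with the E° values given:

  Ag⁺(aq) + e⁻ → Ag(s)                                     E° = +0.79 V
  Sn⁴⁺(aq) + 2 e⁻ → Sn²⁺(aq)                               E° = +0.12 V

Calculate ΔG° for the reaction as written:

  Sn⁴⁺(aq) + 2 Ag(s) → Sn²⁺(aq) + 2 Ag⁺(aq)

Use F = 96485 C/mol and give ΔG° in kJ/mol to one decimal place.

+129.3 kJ/mol

As written, Sn⁴⁺/Sn²⁺ is reduced (cathode) and Ag⁺/Ag is oxidised (anode), so E°cell = (+0.12) − (+0.79) = -0.67 V.
Balancing electrons gives n = 2.
ΔG° = −nFE° = −(2)(96485)(-0.67) = 129,290 J = +129.3 kJ/mol.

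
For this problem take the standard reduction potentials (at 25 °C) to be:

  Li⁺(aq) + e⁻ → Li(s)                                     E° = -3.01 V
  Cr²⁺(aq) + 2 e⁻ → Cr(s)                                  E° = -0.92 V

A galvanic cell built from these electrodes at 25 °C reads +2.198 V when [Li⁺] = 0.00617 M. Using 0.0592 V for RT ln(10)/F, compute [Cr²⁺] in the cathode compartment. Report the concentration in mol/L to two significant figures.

Cr²⁺/Cr is the cathode, Li⁺/Li the anode: E°cell = +2.09 V, n = 2.
Overall reaction: Cr²⁺(aq) + 2 Li(s) → Cr(s) + 2 Li⁺(aq); Q = [Li⁺]^2/[Cr²⁺]^1.
From E = E° − (0.0592/n) log Q: log Q = (E° − E)·n/0.0592 = (+2.09 − (+2.198))·2/0.0592 = -3.6486.
So 1·log[Cr²⁺] = 2·log(0.00617) − log Q = -4.4194 − (-3.6486) = -0.7708; [Cr²⁺] = 10^(-0.7708) ≈ 0.17 M.

0.17 M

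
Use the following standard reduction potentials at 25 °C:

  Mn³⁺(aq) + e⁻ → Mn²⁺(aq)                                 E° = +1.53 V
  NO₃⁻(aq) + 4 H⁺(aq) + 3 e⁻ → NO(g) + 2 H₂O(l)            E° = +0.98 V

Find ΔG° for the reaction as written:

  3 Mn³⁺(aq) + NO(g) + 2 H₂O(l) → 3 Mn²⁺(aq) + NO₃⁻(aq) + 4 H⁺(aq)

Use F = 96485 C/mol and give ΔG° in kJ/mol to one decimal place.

As written, Mn³⁺/Mn²⁺ is reduced (cathode) and NO₃⁻/NO is oxidised (anode), so E°cell = (+1.53) − (+0.98) = +0.55 V.
Balancing electrons gives n = 3.
ΔG° = −nFE° = −(3)(96485)(+0.55) = -159,200 J = -159.2 kJ/mol.

-159.2 kJ/mol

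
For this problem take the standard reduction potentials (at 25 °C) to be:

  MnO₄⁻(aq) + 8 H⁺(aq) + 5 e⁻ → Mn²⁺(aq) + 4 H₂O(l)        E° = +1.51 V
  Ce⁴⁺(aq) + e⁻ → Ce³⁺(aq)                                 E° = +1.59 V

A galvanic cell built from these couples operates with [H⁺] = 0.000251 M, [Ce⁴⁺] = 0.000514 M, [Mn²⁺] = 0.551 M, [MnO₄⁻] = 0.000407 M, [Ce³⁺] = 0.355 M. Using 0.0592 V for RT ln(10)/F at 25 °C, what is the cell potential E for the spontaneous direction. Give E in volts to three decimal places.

Ce⁴⁺/Ce³⁺ is the cathode (higher E°), MnO₄⁻/Mn²⁺ the anode: E°cell = +1.59 − (+1.51) = +0.08 V, n = 5.
Overall: 5 Ce⁴⁺(aq) + Mn²⁺(aq) + 4 H₂O(l) → 5 Ce³⁺(aq) + MnO₄⁻(aq) + 8 H⁺(aq)
Q = [Ce³⁺]^5·[MnO₄⁻]·[H⁺]^8 / ([Ce⁴⁺]^5·[Mn²⁺]); log Q = -17.738.
E = E° − (0.0592/n) log Q = +0.08 − (0.0592/5)(-17.738) = +0.290 V.

+0.290 V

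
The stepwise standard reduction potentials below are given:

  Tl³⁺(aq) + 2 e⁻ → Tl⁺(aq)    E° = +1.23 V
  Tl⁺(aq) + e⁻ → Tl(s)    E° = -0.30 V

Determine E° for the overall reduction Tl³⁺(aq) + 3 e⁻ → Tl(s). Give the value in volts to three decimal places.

+0.720 V

Adding the free-energy changes (−nFE°) of the two steps gives −n₃FE°₃ = −n₁FE°₁ − n₂FE°₂.
E°₃ = (2×+1.23 + 1×-0.30) / 3 = (+2.160) / 3 = +0.720 V.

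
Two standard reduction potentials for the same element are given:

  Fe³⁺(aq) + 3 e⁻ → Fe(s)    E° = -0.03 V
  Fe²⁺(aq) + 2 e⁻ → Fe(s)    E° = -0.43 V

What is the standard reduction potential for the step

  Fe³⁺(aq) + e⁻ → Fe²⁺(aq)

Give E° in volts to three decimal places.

Sequential free energies add, so n₃E°₃ = n₁E°₁ + n₂E°₂.
With n₃ = 3, and the known step contributing 2×(-0.43) V, the unknown satisfies 1·E° = 3×(-0.03) − 2×(-0.43) = +0.770.
E° = +0.770 / 1 = +0.770 V.

+0.770 V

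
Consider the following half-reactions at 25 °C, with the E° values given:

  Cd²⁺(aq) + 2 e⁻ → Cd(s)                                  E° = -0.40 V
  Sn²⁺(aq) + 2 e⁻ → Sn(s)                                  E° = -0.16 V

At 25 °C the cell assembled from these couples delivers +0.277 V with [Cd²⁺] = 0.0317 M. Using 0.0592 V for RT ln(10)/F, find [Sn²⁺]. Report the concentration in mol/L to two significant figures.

Sn²⁺/Sn is the cathode, Cd²⁺/Cd the anode: E°cell = +0.24 V, n = 2.
Overall reaction: Sn²⁺(aq) + Cd(s) → Sn(s) + Cd²⁺(aq); Q = [Cd²⁺]^1/[Sn²⁺]^1.
From E = E° − (0.0592/n) log Q: log Q = (E° − E)·n/0.0592 = (+0.24 − (+0.277))·2/0.0592 = -1.2500.
So 1·log[Sn²⁺] = 1·log(0.0317) − log Q = -1.4989 − (-1.2500) = -0.2489; [Sn²⁺] = 10^(-0.2489) ≈ 0.56 M.

0.56 M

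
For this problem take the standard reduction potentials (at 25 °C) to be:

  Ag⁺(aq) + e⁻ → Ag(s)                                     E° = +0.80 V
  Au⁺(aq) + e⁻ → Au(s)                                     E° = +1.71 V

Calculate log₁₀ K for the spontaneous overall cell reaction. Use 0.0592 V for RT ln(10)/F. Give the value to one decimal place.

15.4

Cathode: Au⁺/Au; anode: Ag⁺/Ag. E°cell = +0.91 V, n = 1.
log K = nE°cell / 0.0592 = (1)(+0.91) / 0.0592 = 15.4.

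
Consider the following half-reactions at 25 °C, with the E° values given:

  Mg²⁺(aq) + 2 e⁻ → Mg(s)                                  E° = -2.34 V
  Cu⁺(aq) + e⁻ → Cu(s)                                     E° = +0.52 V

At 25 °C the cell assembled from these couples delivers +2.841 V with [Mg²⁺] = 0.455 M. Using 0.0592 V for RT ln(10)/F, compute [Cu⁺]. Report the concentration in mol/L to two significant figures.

Cu⁺/Cu is the cathode, Mg²⁺/Mg the anode: E°cell = +2.86 V, n = 2.
Overall reaction: 2 Cu⁺(aq) + Mg(s) → 2 Cu(s) + Mg²⁺(aq); Q = [Mg²⁺]^1/[Cu⁺]^2.
From E = E° − (0.0592/n) log Q: log Q = (E° − E)·n/0.0592 = (+2.86 − (+2.841))·2/0.0592 = 0.6419.
So 2·log[Cu⁺] = 1·log(0.455) − log Q = -0.3420 − (0.6419) = -0.9839; log[Cu⁺] = -0.9839 / 2 = -0.4919; [Cu⁺] = 10^(-0.4919) ≈ 0.32 M.

0.32 M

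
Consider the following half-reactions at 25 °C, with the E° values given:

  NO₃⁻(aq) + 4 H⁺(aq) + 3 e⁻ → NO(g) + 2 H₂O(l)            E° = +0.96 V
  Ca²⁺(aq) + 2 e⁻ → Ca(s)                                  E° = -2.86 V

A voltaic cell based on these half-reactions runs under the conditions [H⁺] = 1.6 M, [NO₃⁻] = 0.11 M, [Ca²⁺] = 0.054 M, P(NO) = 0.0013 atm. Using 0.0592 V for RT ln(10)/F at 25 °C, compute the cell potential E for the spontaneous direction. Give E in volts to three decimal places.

+3.912 V

NO₃⁻/NO is the cathode (higher E°), Ca²⁺/Ca the anode: E°cell = +0.96 − (-2.86) = +3.82 V, n = 6.
Overall: 2 NO₃⁻(aq) + 8 H⁺(aq) + 3 Ca(s) → 2 NO(g) + 4 H₂O(l) + 3 Ca²⁺(aq)
Q = P(NO)^2·[Ca²⁺]^3 / ([NO₃⁻]^2·[H⁺]^8); log Q = -9.291.
E = E° − (0.0592/n) log Q = +3.82 − (0.0592/6)(-9.291) = +3.912 V.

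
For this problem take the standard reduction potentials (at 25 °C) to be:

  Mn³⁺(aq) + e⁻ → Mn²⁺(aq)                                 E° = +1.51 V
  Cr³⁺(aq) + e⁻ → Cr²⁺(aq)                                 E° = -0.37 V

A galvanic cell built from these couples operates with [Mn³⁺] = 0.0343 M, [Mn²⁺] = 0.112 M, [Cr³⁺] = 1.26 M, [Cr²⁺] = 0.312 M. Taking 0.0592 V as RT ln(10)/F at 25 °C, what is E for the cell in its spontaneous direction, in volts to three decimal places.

+1.814 V

Mn³⁺/Mn²⁺ is the cathode (higher E°), Cr³⁺/Cr²⁺ the anode: E°cell = +1.51 − (-0.37) = +1.88 V, n = 1.
Overall: Mn³⁺(aq) + Cr²⁺(aq) → Mn²⁺(aq) + Cr³⁺(aq)
Q = [Mn²⁺]·[Cr³⁺] / ([Mn³⁺]·[Cr²⁺]); log Q = 1.120.
E = E° − (0.0592/n) log Q = +1.88 − (0.0592/1)(1.120) = +1.814 V.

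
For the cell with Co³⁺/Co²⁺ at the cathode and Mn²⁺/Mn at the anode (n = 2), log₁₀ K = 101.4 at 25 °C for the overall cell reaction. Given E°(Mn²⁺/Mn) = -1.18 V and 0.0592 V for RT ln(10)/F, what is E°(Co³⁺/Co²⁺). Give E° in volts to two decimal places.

E°cell = (0.0592/n)·log K = (0.0592/2)(101.4) = +3.001 V.
Since Co³⁺/Co²⁺ is the cathode and Mn²⁺/Mn the anode, E°cell = E°(Co³⁺/Co²⁺) − E°(Mn²⁺/Mn).
So E°(Co³⁺/Co²⁺) = E°cell + E°(Mn²⁺/Mn) = +3.001 + (-1.18) = +1.82 V.

+1.82 V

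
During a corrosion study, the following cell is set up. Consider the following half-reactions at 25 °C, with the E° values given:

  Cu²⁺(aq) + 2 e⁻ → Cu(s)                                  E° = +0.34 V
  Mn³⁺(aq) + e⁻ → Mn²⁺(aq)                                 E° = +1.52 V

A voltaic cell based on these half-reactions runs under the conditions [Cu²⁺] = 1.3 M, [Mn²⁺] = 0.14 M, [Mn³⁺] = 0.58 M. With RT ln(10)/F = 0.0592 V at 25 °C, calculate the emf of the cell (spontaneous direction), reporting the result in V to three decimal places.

+1.213 V

Mn³⁺/Mn²⁺ is the cathode (higher E°), Cu²⁺/Cu the anode: E°cell = +1.52 − (+0.34) = +1.18 V, n = 2.
Overall: 2 Mn³⁺(aq) + Cu(s) → 2 Mn²⁺(aq) + Cu²⁺(aq)
Q = [Mn²⁺]^2·[Cu²⁺] / ([Mn³⁺]^2); log Q = -1.121.
E = E° − (0.0592/n) log Q = +1.18 − (0.0592/2)(-1.121) = +1.213 V.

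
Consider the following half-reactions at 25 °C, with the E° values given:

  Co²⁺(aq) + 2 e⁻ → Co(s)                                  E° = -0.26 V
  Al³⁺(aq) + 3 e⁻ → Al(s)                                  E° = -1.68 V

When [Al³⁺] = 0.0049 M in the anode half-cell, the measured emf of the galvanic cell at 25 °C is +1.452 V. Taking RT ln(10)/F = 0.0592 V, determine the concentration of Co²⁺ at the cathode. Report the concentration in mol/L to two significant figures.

Co²⁺/Co is the cathode, Al³⁺/Al the anode: E°cell = +1.42 V, n = 6.
Overall reaction: 3 Co²⁺(aq) + 2 Al(s) → 3 Co(s) + 2 Al³⁺(aq); Q = [Al³⁺]^2/[Co²⁺]^3.
From E = E° − (0.0592/n) log Q: log Q = (E° − E)·n/0.0592 = (+1.42 − (+1.452))·6/0.0592 = -3.2432.
So 3·log[Co²⁺] = 2·log(0.0049) − log Q = -4.6196 − (-3.2432) = -1.3764; log[Co²⁺] = -1.3764 / 3 = -0.4588; [Co²⁺] = 10^(-0.4588) ≈ 0.35 M.

0.35 M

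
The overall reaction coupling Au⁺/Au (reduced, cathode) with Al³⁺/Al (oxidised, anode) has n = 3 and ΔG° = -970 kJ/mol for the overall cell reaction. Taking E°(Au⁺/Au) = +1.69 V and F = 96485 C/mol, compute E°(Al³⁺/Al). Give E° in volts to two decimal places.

E°cell = −ΔG°/(nF) = −(-970×10³)/((3)(96485)) = +3.351 V.
Since Au⁺/Au is the cathode and Al³⁺/Al the anode, E°cell = E°(Au⁺/Au) − E°(Al³⁺/Al).
So E°(Al³⁺/Al) = E°(Au⁺/Au) − E°cell = (+1.69) − (+3.351) = -1.66 V.

-1.66 V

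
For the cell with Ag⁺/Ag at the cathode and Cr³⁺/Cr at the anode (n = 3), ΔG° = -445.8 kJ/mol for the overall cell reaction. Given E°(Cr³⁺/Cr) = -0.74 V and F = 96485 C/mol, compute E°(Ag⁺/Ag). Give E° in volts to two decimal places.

E°cell = −ΔG°/(nF) = −(-445.8×10³)/((3)(96485)) = +1.540 V.
Since Ag⁺/Ag is the cathode and Cr³⁺/Cr the anode, E°cell = E°(Ag⁺/Ag) − E°(Cr³⁺/Cr).
So E°(Ag⁺/Ag) = E°cell + E°(Cr³⁺/Cr) = +1.540 + (-0.74) = +0.80 V.

+0.80 V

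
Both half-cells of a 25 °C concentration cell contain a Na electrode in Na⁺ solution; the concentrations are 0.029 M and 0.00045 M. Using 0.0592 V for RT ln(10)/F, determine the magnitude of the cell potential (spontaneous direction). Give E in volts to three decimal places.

For a concentration cell E°cell = 0. The 0.029 M side is the cathode (reduction is favoured where [Na⁺] is higher).
With n = 1, E = −(0.0592/1) log([Na⁺]ₐₙ/[Na⁺]꜀ₐₜ) = −(0.0592/1) log(0.00045/0.029) = −(0.0592/1)(-1.809) = +0.107 V.

+0.107 V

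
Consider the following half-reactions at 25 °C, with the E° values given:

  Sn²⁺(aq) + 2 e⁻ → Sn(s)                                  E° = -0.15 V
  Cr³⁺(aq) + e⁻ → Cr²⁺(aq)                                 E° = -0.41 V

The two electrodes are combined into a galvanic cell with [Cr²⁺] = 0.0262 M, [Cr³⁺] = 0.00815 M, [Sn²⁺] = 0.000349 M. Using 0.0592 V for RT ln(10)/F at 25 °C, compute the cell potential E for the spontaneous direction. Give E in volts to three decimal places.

Sn²⁺/Sn is the cathode (higher E°), Cr³⁺/Cr²⁺ the anode: E°cell = -0.15 − (-0.41) = +0.26 V, n = 2.
Overall: Sn²⁺(aq) + 2 Cr²⁺(aq) → Sn(s) + 2 Cr³⁺(aq)
Q = [Cr³⁺]^2 / ([Sn²⁺]·[Cr²⁺]^2); log Q = 2.443.
E = E° − (0.0592/n) log Q = +0.26 − (0.0592/2)(2.443) = +0.188 V.

+0.188 V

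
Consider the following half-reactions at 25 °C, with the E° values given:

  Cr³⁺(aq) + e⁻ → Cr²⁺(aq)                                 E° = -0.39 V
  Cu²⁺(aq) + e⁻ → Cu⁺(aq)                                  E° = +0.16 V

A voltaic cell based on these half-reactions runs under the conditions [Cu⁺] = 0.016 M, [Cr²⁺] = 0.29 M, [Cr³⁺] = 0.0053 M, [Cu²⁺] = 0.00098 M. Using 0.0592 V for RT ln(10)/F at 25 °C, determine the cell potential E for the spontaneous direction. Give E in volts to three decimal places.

+0.581 V

Cu²⁺/Cu⁺ is the cathode (higher E°), Cr³⁺/Cr²⁺ the anode: E°cell = +0.16 − (-0.39) = +0.55 V, n = 1.
Overall: Cu²⁺(aq) + Cr²⁺(aq) → Cu⁺(aq) + Cr³⁺(aq)
Q = [Cu⁺]·[Cr³⁺] / ([Cu²⁺]·[Cr²⁺]); log Q = -0.525.
E = E° − (0.0592/n) log Q = +0.55 − (0.0592/1)(-0.525) = +0.581 V.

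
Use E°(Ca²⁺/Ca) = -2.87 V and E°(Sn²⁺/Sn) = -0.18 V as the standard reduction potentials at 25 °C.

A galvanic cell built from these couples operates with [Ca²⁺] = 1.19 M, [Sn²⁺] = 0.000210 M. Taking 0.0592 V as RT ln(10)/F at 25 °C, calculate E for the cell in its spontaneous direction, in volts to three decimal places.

Sn²⁺/Sn is the cathode (higher E°), Ca²⁺/Ca the anode: E°cell = -0.18 − (-2.87) = +2.69 V, n = 2.
Overall: Sn²⁺(aq) + Ca(s) → Sn(s) + Ca²⁺(aq)
Q = [Ca²⁺] / ([Sn²⁺]); log Q = 3.753.
E = E° − (0.0592/n) log Q = +2.69 − (0.0592/2)(3.753) = +2.579 V.

+2.579 V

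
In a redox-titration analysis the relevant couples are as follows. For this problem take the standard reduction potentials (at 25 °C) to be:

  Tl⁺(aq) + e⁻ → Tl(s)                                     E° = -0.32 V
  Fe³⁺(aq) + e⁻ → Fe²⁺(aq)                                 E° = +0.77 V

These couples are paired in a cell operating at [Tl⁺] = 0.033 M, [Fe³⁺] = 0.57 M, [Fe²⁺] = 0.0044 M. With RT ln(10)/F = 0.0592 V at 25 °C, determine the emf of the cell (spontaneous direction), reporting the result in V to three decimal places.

Fe³⁺/Fe²⁺ is the cathode (higher E°), Tl⁺/Tl the anode: E°cell = +0.77 − (-0.32) = +1.09 V, n = 1.
Overall: Fe³⁺(aq) + Tl(s) → Fe²⁺(aq) + Tl⁺(aq)
Q = [Fe²⁺]·[Tl⁺] / ([Fe³⁺]); log Q = -3.594.
E = E° − (0.0592/n) log Q = +1.09 − (0.0592/1)(-3.594) = +1.303 V.

+1.303 V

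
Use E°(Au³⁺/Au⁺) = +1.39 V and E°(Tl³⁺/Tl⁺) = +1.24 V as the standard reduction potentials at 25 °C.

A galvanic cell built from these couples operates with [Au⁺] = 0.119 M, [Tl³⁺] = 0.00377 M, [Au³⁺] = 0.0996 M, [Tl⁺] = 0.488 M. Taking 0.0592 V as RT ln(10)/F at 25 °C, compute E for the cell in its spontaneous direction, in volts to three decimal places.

+0.210 V

Au³⁺/Au⁺ is the cathode (higher E°), Tl³⁺/Tl⁺ the anode: E°cell = +1.39 − (+1.24) = +0.15 V, n = 2.
Overall: Au³⁺(aq) + Tl⁺(aq) → Au⁺(aq) + Tl³⁺(aq)
Q = [Au⁺]·[Tl³⁺] / ([Au³⁺]·[Tl⁺]); log Q = -2.035.
E = E° − (0.0592/n) log Q = +0.15 − (0.0592/2)(-2.035) = +0.210 V.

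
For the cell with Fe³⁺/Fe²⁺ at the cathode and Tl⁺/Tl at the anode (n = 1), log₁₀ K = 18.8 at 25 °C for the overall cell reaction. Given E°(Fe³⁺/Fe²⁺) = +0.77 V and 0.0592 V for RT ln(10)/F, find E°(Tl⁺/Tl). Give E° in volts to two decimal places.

-0.34 V

E°cell = (0.0592/n)·log K = (0.0592/1)(18.8) = +1.113 V.
Since Fe³⁺/Fe²⁺ is the cathode and Tl⁺/Tl the anode, E°cell = E°(Fe³⁺/Fe²⁺) − E°(Tl⁺/Tl).
So E°(Tl⁺/Tl) = E°(Fe³⁺/Fe²⁺) − E°cell = (+0.77) − (+1.113) = -0.34 V.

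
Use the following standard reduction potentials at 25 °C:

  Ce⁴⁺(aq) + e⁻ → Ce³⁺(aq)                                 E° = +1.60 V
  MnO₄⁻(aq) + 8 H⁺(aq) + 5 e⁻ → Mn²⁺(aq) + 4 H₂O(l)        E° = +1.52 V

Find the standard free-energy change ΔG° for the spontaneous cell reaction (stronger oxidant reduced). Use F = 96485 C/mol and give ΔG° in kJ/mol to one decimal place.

Ce⁴⁺/Ce³⁺ (E° = +1.60 V) is the cathode; MnO₄⁻/Mn²⁺ (E° = +1.52 V) is the anode, so E°cell = +0.08 V.
Balancing electrons gives n = 5 (lcm of 1 and 5).
ΔG° = −nFE° = −(5)(96485)(+0.08) = -38,594 J = -38.6 kJ/mol.

-38.6 kJ/mol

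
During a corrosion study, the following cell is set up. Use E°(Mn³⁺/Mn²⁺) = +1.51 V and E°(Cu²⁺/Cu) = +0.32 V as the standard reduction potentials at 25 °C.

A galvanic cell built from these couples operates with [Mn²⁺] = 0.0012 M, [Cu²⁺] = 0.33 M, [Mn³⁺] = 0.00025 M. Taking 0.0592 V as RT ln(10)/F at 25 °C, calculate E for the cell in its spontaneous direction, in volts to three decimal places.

Mn³⁺/Mn²⁺ is the cathode (higher E°), Cu²⁺/Cu the anode: E°cell = +1.51 − (+0.32) = +1.19 V, n = 2.
Overall: 2 Mn³⁺(aq) + Cu(s) → 2 Mn²⁺(aq) + Cu²⁺(aq)
Q = [Mn²⁺]^2·[Cu²⁺] / ([Mn³⁺]^2); log Q = 0.881.
E = E° − (0.0592/n) log Q = +1.19 − (0.0592/2)(0.881) = +1.164 V.

+1.164 V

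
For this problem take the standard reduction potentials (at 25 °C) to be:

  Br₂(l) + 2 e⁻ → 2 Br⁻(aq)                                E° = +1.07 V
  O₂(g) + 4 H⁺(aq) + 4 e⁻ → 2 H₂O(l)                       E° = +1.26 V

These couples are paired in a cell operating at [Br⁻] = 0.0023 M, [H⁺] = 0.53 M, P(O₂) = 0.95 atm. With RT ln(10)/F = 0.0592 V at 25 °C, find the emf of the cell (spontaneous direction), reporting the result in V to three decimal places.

+0.017 V

O₂/H₂O is the cathode (higher E°), Br₂/Br⁻ the anode: E°cell = +1.26 − (+1.07) = +0.19 V, n = 4.
Overall: O₂(g) + 4 H⁺(aq) + 4 Br⁻(aq) → 2 H₂O(l) + 2 Br₂(l)
Q = 1 / (P(O₂)·[H⁺]^4·[Br⁻]^4); log Q = 11.678.
E = E° − (0.0592/n) log Q = +0.19 − (0.0592/4)(11.678) = +0.017 V.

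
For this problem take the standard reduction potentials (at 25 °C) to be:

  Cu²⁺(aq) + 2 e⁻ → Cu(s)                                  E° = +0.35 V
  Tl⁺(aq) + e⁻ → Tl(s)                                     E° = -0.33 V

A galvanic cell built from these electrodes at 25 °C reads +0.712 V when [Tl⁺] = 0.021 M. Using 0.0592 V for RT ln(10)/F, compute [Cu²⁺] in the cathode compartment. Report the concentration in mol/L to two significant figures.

Cu²⁺/Cu is the cathode, Tl⁺/Tl the anode: E°cell = +0.68 V, n = 2.
Overall reaction: Cu²⁺(aq) + 2 Tl(s) → Cu(s) + 2 Tl⁺(aq); Q = [Tl⁺]^2/[Cu²⁺]^1.
From E = E° − (0.0592/n) log Q: log Q = (E° − E)·n/0.0592 = (+0.68 − (+0.712))·2/0.0592 = -1.0811.
So 1·log[Cu²⁺] = 2·log(0.021) − log Q = -3.3556 − (-1.0811) = -2.2745; [Cu²⁺] = 10^(-2.2745) ≈ 0.0053 M.

0.0053 M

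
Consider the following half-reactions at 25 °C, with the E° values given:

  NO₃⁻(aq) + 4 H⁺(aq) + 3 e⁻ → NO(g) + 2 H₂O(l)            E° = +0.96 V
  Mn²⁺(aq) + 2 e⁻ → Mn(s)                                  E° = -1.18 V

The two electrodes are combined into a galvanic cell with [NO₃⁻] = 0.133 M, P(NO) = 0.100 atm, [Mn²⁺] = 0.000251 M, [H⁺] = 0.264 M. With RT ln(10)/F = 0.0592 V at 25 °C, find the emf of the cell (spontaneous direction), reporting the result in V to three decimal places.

NO₃⁻/NO is the cathode (higher E°), Mn²⁺/Mn the anode: E°cell = +0.96 − (-1.18) = +2.14 V, n = 6.
Overall: 2 NO₃⁻(aq) + 8 H⁺(aq) + 3 Mn(s) → 2 NO(g) + 4 H₂O(l) + 3 Mn²⁺(aq)
Q = P(NO)^2·[Mn²⁺]^3 / ([NO₃⁻]^2·[H⁺]^8); log Q = -6.422.
E = E° − (0.0592/n) log Q = +2.14 − (0.0592/6)(-6.422) = +2.203 V.

+2.203 V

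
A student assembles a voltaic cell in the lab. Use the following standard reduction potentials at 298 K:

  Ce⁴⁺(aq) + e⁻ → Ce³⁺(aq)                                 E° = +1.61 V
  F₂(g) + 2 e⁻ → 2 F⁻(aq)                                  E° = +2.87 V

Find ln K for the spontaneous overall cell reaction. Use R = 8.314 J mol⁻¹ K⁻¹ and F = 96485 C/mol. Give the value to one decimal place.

98.1

Cathode: F₂/F⁻; anode: Ce⁴⁺/Ce³⁺. E°cell = (+2.87) − (+1.61) = +1.26 V, with n = 2.
ΔG° = −nFE° = −RT ln K, so ln K = nFE°/(RT) = (2)(96485)(+1.26) / ((8.314)(298)) = 98.137.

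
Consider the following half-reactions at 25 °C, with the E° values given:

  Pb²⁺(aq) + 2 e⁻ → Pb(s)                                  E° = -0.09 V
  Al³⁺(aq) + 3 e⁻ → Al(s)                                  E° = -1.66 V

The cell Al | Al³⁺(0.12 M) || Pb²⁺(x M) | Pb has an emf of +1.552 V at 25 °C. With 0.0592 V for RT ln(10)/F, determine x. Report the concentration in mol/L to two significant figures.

Pb²⁺/Pb is the cathode, Al³⁺/Al the anode: E°cell = +1.57 V, n = 6.
Overall reaction: 3 Pb²⁺(aq) + 2 Al(s) → 3 Pb(s) + 2 Al³⁺(aq); Q = [Al³⁺]^2/[Pb²⁺]^3.
From E = E° − (0.0592/n) log Q: log Q = (E° − E)·n/0.0592 = (+1.57 − (+1.552))·6/0.0592 = 1.8243.
So 3·log[Pb²⁺] = 2·log(0.12) − log Q = -1.8416 − (1.8243) = -3.6659; log[Pb²⁺] = -3.6659 / 3 = -1.2220; [Pb²⁺] = 10^(-1.2220) ≈ 0.060 M.

0.060 M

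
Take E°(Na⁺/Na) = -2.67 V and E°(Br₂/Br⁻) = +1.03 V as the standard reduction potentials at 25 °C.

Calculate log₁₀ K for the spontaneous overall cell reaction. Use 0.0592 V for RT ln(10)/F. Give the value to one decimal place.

Cathode: Br₂/Br⁻; anode: Na⁺/Na. E°cell = +3.70 V, n = 2.
log K = nE°cell / 0.0592 = (2)(+3.70) / 0.0592 = 125.0.

125.0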